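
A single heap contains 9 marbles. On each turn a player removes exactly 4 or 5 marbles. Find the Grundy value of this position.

Grundy values for subtraction set {4, 5}:
g(0) = mex{} = 0
g(1) = mex{} = 0
g(2) = mex{} = 0
g(3) = mex{} = 0
g(4) = mex{0} = 1
g(5) = mex{0} = 1
g(6) = mex{0} = 1
g(7) = mex{0} = 1
g(8) = mex{0,1} = 2
g(9) = mex{1} = 0
So g(9) = 0.

0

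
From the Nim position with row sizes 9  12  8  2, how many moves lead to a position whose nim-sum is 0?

3

Write each in binary and XOR column by column:
  1001  (9)
  1100  (12)
  1000  (8)
  0010  (2)
  ----
  1111  (15)
The overall nim-sum is X = 15. A row of size p has a winning move iff p XOR X < p (reduce it to p XOR X).
  9: 9 XOR 15 = 6 < 9 — winning move (to 6).
  12: 12 XOR 15 = 3 < 12 — winning move (to 3).
  8: 8 XOR 15 = 7 < 8 — winning move (to 7).
  2: 2 XOR 15 = 13 ≥ 2 — no move.
That gives 3 winning moves.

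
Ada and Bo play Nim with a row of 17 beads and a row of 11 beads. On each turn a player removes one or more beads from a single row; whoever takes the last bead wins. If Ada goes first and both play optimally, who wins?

In binary:
  10001  (17)
  01011  (11)
  -----
  11010  (26)
The nim-sum is 26 ≠ 0, so this is an N-position: the player to move can win; Ada has a winning move.

Ada wins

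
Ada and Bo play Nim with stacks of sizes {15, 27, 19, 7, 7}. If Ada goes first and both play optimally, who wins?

Ada wins

Compute the nim-sum pairwise:
15 XOR 27 = 20
20 XOR 19 = 7
7 XOR 7 = 0
0 XOR 7 = 7
The nim-sum is 7 ≠ 0, so this is an N-position: the player to move can win; Ada has a winning move.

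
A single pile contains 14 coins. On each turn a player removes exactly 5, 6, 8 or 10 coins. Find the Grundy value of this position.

2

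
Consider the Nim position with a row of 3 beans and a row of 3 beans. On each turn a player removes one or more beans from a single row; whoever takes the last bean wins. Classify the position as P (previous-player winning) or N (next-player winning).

In binary:
  11  (3)
  11  (3)
  --
  00  (0)
The nim-sum is 0, so this is a P-position: the player to move is in a losing position under optimal play.

P-position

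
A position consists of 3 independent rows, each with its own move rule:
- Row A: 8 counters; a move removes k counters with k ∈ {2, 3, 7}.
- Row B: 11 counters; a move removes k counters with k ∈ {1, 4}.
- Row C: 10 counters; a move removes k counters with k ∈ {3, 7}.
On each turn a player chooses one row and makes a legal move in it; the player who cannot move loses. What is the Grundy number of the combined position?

For row A, compute g(0), g(1), … with moves {2, 3, 7}:
g(0) = mex{} = 0
g(1) = mex{} = 0
g(2) = mex{0} = 1
g(3) = mex{0} = 1
g(4) = mex{0,1} = 2
g(5) = mex{1} = 0
g(6) = mex{1,2} = 0
g(7) = mex{0,2} = 1
g(8) = mex{0} = 1
So g(8) = 1.
Grundy values for row B (subtraction set {1, 4}):
g(0) = mex{} = 0
g(1) = mex{0} = 1
g(2) = mex{1} = 0
g(3) = mex{0} = 1
g(4) = mex{0,1} = 2
g(5) = mex{1,2} = 0
g(6) = mex{0} = 1
g(7) = mex{1} = 0
g(8) = mex{0,2} = 1
g(9) = mex{0,1} = 2
g(10) = mex{1,2} = 0
g(11) = mex{0} = 1
So g(11) = 1.
Grundy values for row C (subtraction set {3, 7}):
k:     0  1  2  3  4  5  6  7  8  9 10
g(k):  0  0  0  1  1  1  0  2  2  1  0
So g(10) = 0.
The value of a disjunctive sum is the nim-sum of the parts.
Combined value = 1 ⊕ 1 ⊕ 0 = 0.

0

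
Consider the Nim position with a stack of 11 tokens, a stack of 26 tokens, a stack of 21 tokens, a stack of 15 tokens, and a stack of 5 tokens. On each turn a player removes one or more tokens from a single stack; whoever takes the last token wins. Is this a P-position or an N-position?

N-position

Nim-sum: 11 ^ 26 ^ 21 ^ 15 ^ 5 = 14.
The nim-sum is 14 ≠ 0, so this is an N-position: the player to move can win.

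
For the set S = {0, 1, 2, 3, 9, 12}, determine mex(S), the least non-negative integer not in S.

4

The values 0, 1, 2, 3 are all present; 4 is the first non-negative integer missing from the set.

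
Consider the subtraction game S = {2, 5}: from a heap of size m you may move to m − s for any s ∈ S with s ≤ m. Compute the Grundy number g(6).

1

Build the Grundy sequence with g(k) = mex{g(k−s) : s ∈ {2, 5}, s ≤ k}:
k:     0  1  2  3  4  5  6
g(k):  0  0  1  1  0  2  1
So g(6) = 1.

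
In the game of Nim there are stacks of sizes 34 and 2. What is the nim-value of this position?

32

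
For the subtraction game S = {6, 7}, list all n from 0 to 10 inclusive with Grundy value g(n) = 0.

Compute g(0), g(1), … for moves {6, 7}:
g(0) = mex{} = 0
g(1) = mex{} = 0
g(2) = mex{} = 0
g(3) = mex{} = 0
g(4) = mex{} = 0
g(5) = mex{} = 0
g(6) = mex{0} = 1
g(7) = mex{0} = 1
g(8) = mex{0} = 1
g(9) = mex{0} = 1
g(10) = mex{0} = 1
The P-positions (g = 0) in 0..10 are 0, 1, 2, 3, 4, 5.

0, 1, 2, 3, 4, 5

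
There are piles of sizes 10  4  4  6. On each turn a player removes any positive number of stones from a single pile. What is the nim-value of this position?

12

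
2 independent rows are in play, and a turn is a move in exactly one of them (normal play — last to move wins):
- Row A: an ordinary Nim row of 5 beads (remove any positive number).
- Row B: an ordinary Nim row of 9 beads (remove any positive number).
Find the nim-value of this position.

Row A is a plain Nim row of size 5, so its Grundy value is 5.
Row B is a plain Nim row of size 9, so its Grundy value is 9.
By the Sprague-Grundy theorem, the Grundy value of a sum of independent games is the XOR of the component values.
Combined value = 5 XOR 9 = 12.

12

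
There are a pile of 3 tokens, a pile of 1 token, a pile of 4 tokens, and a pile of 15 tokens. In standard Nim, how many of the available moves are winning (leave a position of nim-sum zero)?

1

Bitwise XOR of the heap sizes:
  0011  (3)
  0001  (1)
  0100  (4)
  1111  (15)
  ----
  1001  (9)
The overall nim-sum is X = 9. A pile of size p has a winning move iff p XOR X < p (reduce it to p XOR X).
  3: 3 XOR 9 = 10 ≥ 3 — no move.
  1: 1 XOR 9 = 8 ≥ 1 — no move.
  4: 4 XOR 9 = 13 ≥ 4 — no move.
  15: 15 XOR 9 = 6 < 15 — winning move (to 6).
That gives 1 winning move.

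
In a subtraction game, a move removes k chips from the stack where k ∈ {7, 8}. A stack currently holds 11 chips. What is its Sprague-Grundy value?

1

Compute g(0), g(1), … for moves {7, 8}:
k:     0  1  2  3  4  5  6  7  8  9 10 11
g(k):  0  0  0  0  0  0  0  1  1  1  1  1
So g(11) = 1.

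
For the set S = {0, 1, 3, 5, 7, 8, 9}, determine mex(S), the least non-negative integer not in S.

2

The values 0, 1 are all present; 2 is the first non-negative integer missing from the set.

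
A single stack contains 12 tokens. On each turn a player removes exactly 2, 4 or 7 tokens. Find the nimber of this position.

0

Compute g(0), g(1), … for moves {2, 4, 7}:
k:     0  1  2  3  4  5  6  7  8  9 10 11 12
g(k):  0  0  1  1  2  2  0  3  1  0  2  1  0
So g(12) = 0.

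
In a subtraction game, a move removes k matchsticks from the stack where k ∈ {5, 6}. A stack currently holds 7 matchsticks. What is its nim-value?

1

Grundy values for subtraction set {5, 6}:
k:     0  1  2  3  4  5  6  7
g(k):  0  0  0  0  0  1  1  1
So g(7) = 1.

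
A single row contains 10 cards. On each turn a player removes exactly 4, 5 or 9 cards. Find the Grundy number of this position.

Grundy values for subtraction set {4, 5, 9}:
k:     0  1  2  3  4  5  6  7  8  9 10
g(k):  0  0  0  0  1  1  1  1  2  2  2
So g(10) = 2.

2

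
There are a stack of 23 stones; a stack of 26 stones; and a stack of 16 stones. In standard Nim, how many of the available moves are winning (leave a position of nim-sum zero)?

In binary:
  10111  (23)
  11010  (26)
  10000  (16)
  -----
  11101  (29)
The overall nim-sum is X = 29. A stack of size p has a winning move iff p XOR X < p (reduce it to p XOR X).
  23: 23 XOR 29 = 10 < 23 — winning move (to 10).
  26: 26 XOR 29 = 7 < 26 — winning move (to 7).
  16: 16 XOR 29 = 13 < 16 — winning move (to 13).
That gives 3 winning moves.

3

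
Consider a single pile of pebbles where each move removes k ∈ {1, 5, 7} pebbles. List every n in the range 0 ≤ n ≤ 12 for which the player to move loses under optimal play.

Grundy values for subtraction set {1, 5, 7}:
k:     0  1  2  3  4  5  6  7  8  9 10 11 12
g(k):  0  1  0  1  0  1  0  1  0  1  0  1  0
The P-positions (g = 0) in 0..12 are 0, 2, 4, 6, 8, 10, 12.

0, 2, 4, 6, 8, 10, 12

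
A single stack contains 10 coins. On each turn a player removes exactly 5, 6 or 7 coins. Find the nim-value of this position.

Grundy values for subtraction set {5, 6, 7}:
g(0) = mex{} = 0
g(1) = mex{} = 0
g(2) = mex{} = 0
g(3) = mex{} = 0
g(4) = mex{} = 0
g(5) = mex{0} = 1
g(6) = mex{0} = 1
g(7) = mex{0} = 1
g(8) = mex{0} = 1
g(9) = mex{0} = 1
g(10) = mex{0,1} = 2
So g(10) = 2.

2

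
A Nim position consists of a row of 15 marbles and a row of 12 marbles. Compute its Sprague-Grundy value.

3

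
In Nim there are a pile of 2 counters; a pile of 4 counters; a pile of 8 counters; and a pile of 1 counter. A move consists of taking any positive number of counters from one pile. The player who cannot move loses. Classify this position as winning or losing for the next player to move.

Nim-sum: 2 ⊕ 4 ⊕ 8 ⊕ 1 = 15.
The nim-sum is 15 ≠ 0, so this is an N-position: the player to move can win.

Winning position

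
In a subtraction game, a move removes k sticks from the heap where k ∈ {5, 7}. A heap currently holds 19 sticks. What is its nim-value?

1

Grundy values for subtraction set {5, 7}:
k:     0  1  2  3  4  5  6  7  8  9 10 11 12 13 14 15 16 17 18 19
g(k):  0  0  0  0  0  1  1  1  1  1  2  2  0  0  0  0  0  1  1  1
So g(19) = 1.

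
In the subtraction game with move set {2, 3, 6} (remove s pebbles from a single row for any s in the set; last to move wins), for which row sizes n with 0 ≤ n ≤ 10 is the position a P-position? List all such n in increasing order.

0, 1, 5, 9, 10

Compute g(0), g(1), … for moves {2, 3, 6}:
g(0) = mex{} = 0
g(1) = mex{} = 0
g(2) = mex{0} = 1
g(3) = mex{0} = 1
g(4) = mex{0,1} = 2
g(5) = mex{1} = 0
g(6) = mex{0,1,2} = 3
g(7) = mex{0,2} = 1
g(8) = mex{0,1,3} = 2
g(9) = mex{1,3} = 0
g(10) = mex{1,2} = 0
The P-positions (g = 0) in 0..10 are 0, 1, 5, 9, 10.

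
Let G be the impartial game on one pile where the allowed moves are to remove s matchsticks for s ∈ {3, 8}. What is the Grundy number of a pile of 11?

0

Compute g(0), g(1), … for moves {3, 8}:
k:     0  1  2  3  4  5  6  7  8  9 10 11
g(k):  0  0  0  1  1  1  0  0  2  1  1  0
So g(11) = 0.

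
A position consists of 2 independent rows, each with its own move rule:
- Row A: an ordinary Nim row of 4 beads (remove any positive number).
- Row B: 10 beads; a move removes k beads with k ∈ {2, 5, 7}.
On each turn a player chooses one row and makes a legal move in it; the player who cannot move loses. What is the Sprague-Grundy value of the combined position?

Row A is a plain Nim row of size 4, so its Grundy value is 4.
For row B, compute g(0), g(1), … with moves {2, 5, 7}:
g(0) = mex{} = 0
g(1) = mex{} = 0
g(2) = mex{0} = 1
g(3) = mex{0} = 1
g(4) = mex{1} = 0
g(5) = mex{0,1} = 2
g(6) = mex{0} = 1
g(7) = mex{0,1,2} = 3
g(8) = mex{0,1} = 2
g(9) = mex{0,1,3} = 2
g(10) = mex{1,2} = 0
So g(10) = 0.
The value of a disjunctive sum is the nim-sum of the parts.
Combined value = 4 XOR 0 = 4.

4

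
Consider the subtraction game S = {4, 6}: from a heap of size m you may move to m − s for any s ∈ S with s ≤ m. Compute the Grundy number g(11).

0

Compute g(0), g(1), … for moves {4, 6}:
k:     0  1  2  3  4  5  6  7  8  9 10 11
g(k):  0  0  0  0  1  1  1  1  2  2  0  0
So g(11) = 0.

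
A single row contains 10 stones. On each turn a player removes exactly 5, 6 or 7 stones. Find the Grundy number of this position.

2

Grundy values for subtraction set {5, 6, 7}:
g(0) = mex{} = 0
g(1) = mex{} = 0
g(2) = mex{} = 0
g(3) = mex{} = 0
g(4) = mex{} = 0
g(5) = mex{0} = 1
g(6) = mex{0} = 1
g(7) = mex{0} = 1
g(8) = mex{0} = 1
g(9) = mex{0} = 1
g(10) = mex{0,1} = 2
So g(10) = 2.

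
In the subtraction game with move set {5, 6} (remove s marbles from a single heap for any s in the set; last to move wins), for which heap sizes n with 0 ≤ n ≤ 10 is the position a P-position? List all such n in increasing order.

0, 1, 2, 3, 4

Compute g(0), g(1), … for moves {5, 6}:
k:     0  1  2  3  4  5  6  7  8  9 10
g(k):  0  0  0  0  0  1  1  1  1  1  2
The P-positions (g = 0) in 0..10 are 0, 1, 2, 3, 4.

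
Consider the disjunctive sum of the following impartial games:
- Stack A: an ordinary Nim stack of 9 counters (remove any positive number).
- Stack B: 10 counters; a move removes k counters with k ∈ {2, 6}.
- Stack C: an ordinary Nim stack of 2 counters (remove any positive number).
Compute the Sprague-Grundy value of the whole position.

10

Stack A is a plain Nim stack of size 9, so its Grundy value is 9.
For stack B, compute g(0), g(1), … with moves {2, 6}:
k:     0  1  2  3  4  5  6  7  8  9 10
g(k):  0  0  1  1  0  0  1  1  0  0  1
So g(10) = 1.
Stack C is a plain Nim stack of size 2, so its Grundy value is 2.
The value of a disjunctive sum is the nim-sum of the parts.
Combined value = 9 XOR 1 XOR 2 = 10.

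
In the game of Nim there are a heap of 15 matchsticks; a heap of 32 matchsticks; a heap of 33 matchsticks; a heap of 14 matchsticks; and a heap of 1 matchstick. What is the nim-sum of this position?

1

Nim-sum: 15 ⊕ 32 ⊕ 33 ⊕ 14 ⊕ 1 = 1.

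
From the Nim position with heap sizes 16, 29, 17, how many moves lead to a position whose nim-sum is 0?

3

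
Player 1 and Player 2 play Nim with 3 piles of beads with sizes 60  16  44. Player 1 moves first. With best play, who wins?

Player 2 wins

Compute the nim-sum pairwise:
60 ⊕ 16 = 44
44 ⊕ 44 = 0
The nim-sum is 0, so this is a P-position: the player to move is in a losing position under optimal play; Player 1 is about to move from it and so loses — Player 2 wins.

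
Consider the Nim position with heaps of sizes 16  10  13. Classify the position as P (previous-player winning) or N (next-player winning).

N-position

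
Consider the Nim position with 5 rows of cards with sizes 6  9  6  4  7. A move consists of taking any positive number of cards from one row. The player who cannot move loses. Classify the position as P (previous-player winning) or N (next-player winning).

N-position

In binary:
  0110  (6)
  1001  (9)
  0110  (6)
  0100  (4)
  0111  (7)
  ----
  1010  (10)
The nim-sum is 10 ≠ 0, so this is an N-position: the player to move can win.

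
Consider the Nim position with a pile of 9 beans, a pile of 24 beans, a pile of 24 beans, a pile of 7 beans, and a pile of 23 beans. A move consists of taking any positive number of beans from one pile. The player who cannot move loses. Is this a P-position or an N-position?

Nim-sum: 9 ⊕ 24 ⊕ 24 ⊕ 7 ⊕ 23 = 25.
The nim-sum is 25 ≠ 0, so this is an N-position: the player to move can win.

N-position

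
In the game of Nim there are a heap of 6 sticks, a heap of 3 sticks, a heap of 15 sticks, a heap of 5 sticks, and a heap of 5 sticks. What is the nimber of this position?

10

Nim-sum: 6 XOR 3 XOR 15 XOR 5 XOR 5 = 10.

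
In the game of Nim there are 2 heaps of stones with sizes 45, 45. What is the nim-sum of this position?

Nim-sum: 45 ^ 45 = 0.

0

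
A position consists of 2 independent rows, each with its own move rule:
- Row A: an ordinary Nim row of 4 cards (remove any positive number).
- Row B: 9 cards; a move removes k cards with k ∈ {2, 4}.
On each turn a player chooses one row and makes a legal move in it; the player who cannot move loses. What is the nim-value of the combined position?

Row A is a plain Nim row of size 4, so its Grundy value is 4.
Build the Grundy sequence for row B with g(k) = mex{g(k−s) : s ∈ {2, 4}, s ≤ k}:
g(0) = mex{} = 0
g(1) = mex{} = 0
g(2) = mex{0} = 1
g(3) = mex{0} = 1
g(4) = mex{0,1} = 2
g(5) = mex{0,1} = 2
g(6) = mex{1,2} = 0
g(7) = mex{1,2} = 0
g(8) = mex{0,2} = 1
g(9) = mex{0,2} = 1
So g(9) = 1.
The value of a disjunctive sum is the nim-sum of the parts.
Combined value = 4 XOR 1 = 5.

5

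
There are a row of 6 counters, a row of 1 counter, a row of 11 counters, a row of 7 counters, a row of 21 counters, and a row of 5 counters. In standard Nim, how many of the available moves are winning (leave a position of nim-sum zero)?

Compute the nim-sum pairwise:
6 ^ 1 = 7
7 ^ 11 = 12
12 ^ 7 = 11
11 ^ 21 = 30
30 ^ 5 = 27
The overall nim-sum is X = 27. A row of size p has a winning move iff p XOR X < p (reduce it to p XOR X).
  6: 6 XOR 27 = 29 ≥ 6 — no move.
  1: 1 XOR 27 = 26 ≥ 1 — no move.
  11: 11 XOR 27 = 16 ≥ 11 — no move.
  7: 7 XOR 27 = 28 ≥ 7 — no move.
  21: 21 XOR 27 = 14 < 21 — winning move (to 14).
  5: 5 XOR 27 = 30 ≥ 5 — no move.
That gives 1 winning move.

1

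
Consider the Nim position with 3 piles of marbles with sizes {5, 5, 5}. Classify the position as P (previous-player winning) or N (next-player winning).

N-position

In binary:
  101  (5)
  101  (5)
  101  (5)
  ---
  101  (5)
The nim-sum is 5 ≠ 0, so this is an N-position: the player to move can win.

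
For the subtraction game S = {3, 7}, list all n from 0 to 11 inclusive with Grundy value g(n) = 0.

Compute g(0), g(1), … for moves {3, 7}:
g(0) = mex{} = 0
g(1) = mex{} = 0
g(2) = mex{} = 0
g(3) = mex{0} = 1
g(4) = mex{0} = 1
g(5) = mex{0} = 1
g(6) = mex{1} = 0
g(7) = mex{0,1} = 2
g(8) = mex{0,1} = 2
g(9) = mex{0} = 1
g(10) = mex{1,2} = 0
g(11) = mex{1,2} = 0
The P-positions (g = 0) in 0..11 are 0, 1, 2, 6, 10, 11.

0, 1, 2, 6, 10, 11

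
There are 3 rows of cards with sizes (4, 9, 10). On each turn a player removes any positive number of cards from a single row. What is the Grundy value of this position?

Bitwise XOR of the heap sizes:
  0100  (4)
  1001  (9)
  1010  (10)
  ----
  0111  (7)

7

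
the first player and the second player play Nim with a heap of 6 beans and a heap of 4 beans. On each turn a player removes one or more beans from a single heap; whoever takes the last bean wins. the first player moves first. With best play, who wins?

the first player wins

Compute the nim-sum pairwise:
6 ⊕ 4 = 2
The nim-sum is 2 ≠ 0, so this is an N-position: the player to move can win; the first player has a winning move.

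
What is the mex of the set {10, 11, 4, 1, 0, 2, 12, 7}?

The values 0, 1, 2 are all present; 3 is the first non-negative integer missing from the set.

3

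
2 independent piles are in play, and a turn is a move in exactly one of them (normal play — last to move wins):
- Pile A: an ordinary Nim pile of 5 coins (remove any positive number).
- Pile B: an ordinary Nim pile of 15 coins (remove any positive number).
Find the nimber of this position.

10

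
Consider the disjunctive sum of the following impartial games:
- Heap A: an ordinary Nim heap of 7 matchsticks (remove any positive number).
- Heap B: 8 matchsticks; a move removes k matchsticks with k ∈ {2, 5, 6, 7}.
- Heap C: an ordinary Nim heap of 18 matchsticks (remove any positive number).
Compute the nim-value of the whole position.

23

Heap A is a plain Nim heap of size 7, so its Grundy value is 7.
For heap B, compute g(0), g(1), … with moves {2, 5, 6, 7}:
k:     0  1  2  3  4  5  6  7  8
g(k):  0  0  1  1  0  2  1  3  2
So g(8) = 2.
Heap C is a plain Nim heap of size 18, so its Grundy value is 18.
By the Sprague-Grundy theorem, the Grundy value of a sum of independent games is the XOR of the component values.
Combined value = 7 ⊕ 2 ⊕ 18 = 23.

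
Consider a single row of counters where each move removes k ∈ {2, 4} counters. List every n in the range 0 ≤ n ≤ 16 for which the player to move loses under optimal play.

0, 1, 6, 7, 12, 13

Compute g(0), g(1), … for moves {2, 4}:
k:     0  1  2  3  4  5  6  7  8  9 10 11 12 13 14 15 16
g(k):  0  0  1  1  2  2  0  0  1  1  2  2  0  0  1  1  2
The P-positions (g = 0) in 0..16 are 0, 1, 6, 7, 12, 13.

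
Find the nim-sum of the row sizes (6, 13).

11

Nim-sum: 6 XOR 13 = 11.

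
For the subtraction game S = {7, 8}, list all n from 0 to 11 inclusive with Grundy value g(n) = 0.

Compute g(0), g(1), … for moves {7, 8}:
g(0) = mex{} = 0
g(1) = mex{} = 0
g(2) = mex{} = 0
g(3) = mex{} = 0
g(4) = mex{} = 0
g(5) = mex{} = 0
g(6) = mex{} = 0
g(7) = mex{0} = 1
g(8) = mex{0} = 1
g(9) = mex{0} = 1
g(10) = mex{0} = 1
g(11) = mex{0} = 1
The P-positions (g = 0) in 0..11 are 0, 1, 2, 3, 4, 5, 6.

0, 1, 2, 3, 4, 5, 6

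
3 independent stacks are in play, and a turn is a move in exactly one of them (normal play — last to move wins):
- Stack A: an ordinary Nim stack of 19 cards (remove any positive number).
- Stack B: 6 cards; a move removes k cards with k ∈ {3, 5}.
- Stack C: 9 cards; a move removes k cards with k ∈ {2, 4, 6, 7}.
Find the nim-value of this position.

Stack A is a plain Nim stack of size 19, so its Grundy value is 19.
For stack B, compute g(0), g(1), … with moves {3, 5}:
g(0) = mex{} = 0
g(1) = mex{} = 0
g(2) = mex{} = 0
g(3) = mex{0} = 1
g(4) = mex{0} = 1
g(5) = mex{0} = 1
g(6) = mex{0,1} = 2
So g(6) = 2.
Grundy values for stack C (subtraction set {2, 4, 6, 7}):
k:     0  1  2  3  4  5  6  7  8  9
g(k):  0  0  1  1  2  2  3  3  4  0
So g(9) = 0.
The value of a disjunctive sum is the nim-sum of the parts.
Combined value = 19 XOR 2 XOR 0 = 17.

17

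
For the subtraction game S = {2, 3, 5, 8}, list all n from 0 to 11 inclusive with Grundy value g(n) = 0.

0, 1, 7, 11

Grundy values for subtraction set {2, 3, 5, 8}:
g(0) = mex{} = 0
g(1) = mex{} = 0
g(2) = mex{0} = 1
g(3) = mex{0} = 1
g(4) = mex{0,1} = 2
g(5) = mex{0,1} = 2
g(6) = mex{0,1,2} = 3
g(7) = mex{1,2} = 0
g(8) = mex{0,1,2,3} = 4
g(9) = mex{0,2,3} = 1
g(10) = mex{0,1,2,4} = 3
g(11) = mex{1,3,4} = 0
The P-positions (g = 0) in 0..11 are 0, 1, 7, 11.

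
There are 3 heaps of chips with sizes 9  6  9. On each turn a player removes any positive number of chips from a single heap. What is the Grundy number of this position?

6

Compute the nim-sum pairwise:
9 ⊕ 6 = 15
15 ⊕ 9 = 6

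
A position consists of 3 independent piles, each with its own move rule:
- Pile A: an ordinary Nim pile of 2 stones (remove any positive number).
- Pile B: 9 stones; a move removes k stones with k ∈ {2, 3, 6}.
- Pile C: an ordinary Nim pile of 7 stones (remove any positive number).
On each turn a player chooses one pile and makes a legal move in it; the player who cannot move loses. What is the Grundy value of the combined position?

Pile A is a plain Nim pile of size 2, so its Grundy value is 2.
Build the Grundy sequence for pile B with g(k) = mex{g(k−s) : s ∈ {2, 3, 6}, s ≤ k}:
k:     0  1  2  3  4  5  6  7  8  9
g(k):  0  0  1  1  2  0  3  1  2  0
So g(9) = 0.
Pile C is a plain Nim pile of size 7, so its Grundy value is 7.
By the Sprague-Grundy theorem, the Grundy value of a sum of independent games is the XOR of the component values.
Combined value = 2 ⊕ 0 ⊕ 7 = 5.

5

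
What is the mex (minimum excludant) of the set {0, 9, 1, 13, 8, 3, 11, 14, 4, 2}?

The values 0, 1, 2, 3, 4 are all present; 5 is the first non-negative integer missing from the set.

5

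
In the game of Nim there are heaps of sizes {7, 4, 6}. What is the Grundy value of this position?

5

Compute the nim-sum pairwise:
7 ⊕ 4 = 3
3 ⊕ 6 = 5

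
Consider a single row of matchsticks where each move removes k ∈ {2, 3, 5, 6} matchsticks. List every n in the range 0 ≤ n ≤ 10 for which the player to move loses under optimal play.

0, 1, 8, 9

Compute g(0), g(1), … for moves {2, 3, 5, 6}:
g(0) = mex{} = 0
g(1) = mex{} = 0
g(2) = mex{0} = 1
g(3) = mex{0} = 1
g(4) = mex{0,1} = 2
g(5) = mex{0,1} = 2
g(6) = mex{0,1,2} = 3
g(7) = mex{0,1,2} = 3
g(8) = mex{1,2,3} = 0
g(9) = mex{1,2,3} = 0
g(10) = mex{0,2,3} = 1
The P-positions (g = 0) in 0..10 are 0, 1, 8, 9.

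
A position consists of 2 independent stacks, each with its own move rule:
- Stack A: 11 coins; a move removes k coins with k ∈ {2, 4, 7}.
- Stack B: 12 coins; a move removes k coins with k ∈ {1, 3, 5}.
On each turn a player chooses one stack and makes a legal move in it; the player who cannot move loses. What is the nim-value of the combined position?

1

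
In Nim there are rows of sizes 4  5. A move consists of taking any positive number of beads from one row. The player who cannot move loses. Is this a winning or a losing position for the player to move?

Compute the nim-sum pairwise:
4 ^ 5 = 1
The nim-sum is 1 ≠ 0, so this is an N-position: the player to move can win.

Winning position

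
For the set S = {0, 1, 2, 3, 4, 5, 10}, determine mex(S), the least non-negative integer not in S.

The values 0, 1, 2, 3, 4, 5 are all present; 6 is the first non-negative integer missing from the set.

6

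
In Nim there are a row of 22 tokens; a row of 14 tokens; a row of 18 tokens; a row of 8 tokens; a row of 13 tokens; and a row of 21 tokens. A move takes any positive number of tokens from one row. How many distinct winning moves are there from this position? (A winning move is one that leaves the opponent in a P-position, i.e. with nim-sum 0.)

Nim-sum: 22 XOR 14 XOR 18 XOR 8 XOR 13 XOR 21 = 26.
The overall nim-sum is X = 26. A row of size p has a winning move iff p XOR X < p (reduce it to p XOR X).
  22: 22 XOR 26 = 12 < 22 — winning move (to 12).
  14: 14 XOR 26 = 20 ≥ 14 — no move.
  18: 18 XOR 26 = 8 < 18 — winning move (to 8).
  8: 8 XOR 26 = 18 ≥ 8 — no move.
  13: 13 XOR 26 = 23 ≥ 13 — no move.
  21: 21 XOR 26 = 15 < 21 — winning move (to 15).
That gives 3 winning moves.

3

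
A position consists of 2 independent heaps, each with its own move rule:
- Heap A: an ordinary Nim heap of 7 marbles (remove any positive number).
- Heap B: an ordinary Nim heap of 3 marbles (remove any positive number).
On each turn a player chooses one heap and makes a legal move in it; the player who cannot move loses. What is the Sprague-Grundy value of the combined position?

4

Heap A is a plain Nim heap of size 7, so its Grundy value is 7.
Heap B is a plain Nim heap of size 3, so its Grundy value is 3.
The value of a disjunctive sum is the nim-sum of the parts.
Combined value = 7 ⊕ 3 = 4.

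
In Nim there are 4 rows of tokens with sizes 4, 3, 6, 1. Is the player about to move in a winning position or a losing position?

Write each in binary and XOR column by column:
  100  (4)
  011  (3)
  110  (6)
  001  (1)
  ---
  000  (0)
The nim-sum is 0, so this is a P-position: the player to move is in a losing position under optimal play.

Losing position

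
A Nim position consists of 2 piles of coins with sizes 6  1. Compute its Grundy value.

In binary:
  110  (6)
  001  (1)
  ---
  111  (7)

7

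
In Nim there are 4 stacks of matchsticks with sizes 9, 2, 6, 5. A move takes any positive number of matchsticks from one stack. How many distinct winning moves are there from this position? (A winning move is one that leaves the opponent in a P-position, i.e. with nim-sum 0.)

In binary:
  1001  (9)
  0010  (2)
  0110  (6)
  0101  (5)
  ----
  1000  (8)
The overall nim-sum is X = 8. A stack of size p has a winning move iff p XOR X < p (reduce it to p XOR X).
  9: 9 XOR 8 = 1 < 9 — winning move (to 1).
  2: 2 XOR 8 = 10 ≥ 2 — no move.
  6: 6 XOR 8 = 14 ≥ 6 — no move.
  5: 5 XOR 8 = 13 ≥ 5 — no move.
That gives 1 winning move.

1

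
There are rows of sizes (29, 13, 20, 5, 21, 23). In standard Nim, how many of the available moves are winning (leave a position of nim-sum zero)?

In binary:
  11101  (29)
  01101  (13)
  10100  (20)
  00101  (5)
  10101  (21)
  10111  (23)
  -----
  00011  (3)
The overall nim-sum is X = 3. A row of size p has a winning move iff p XOR X < p (reduce it to p XOR X).
  29: 29 XOR 3 = 30 ≥ 29 — no move.
  13: 13 XOR 3 = 14 ≥ 13 — no move.
  20: 20 XOR 3 = 23 ≥ 20 — no move.
  5: 5 XOR 3 = 6 ≥ 5 — no move.
  21: 21 XOR 3 = 22 ≥ 21 — no move.
  23: 23 XOR 3 = 20 < 23 — winning move (to 20).
That gives 1 winning move.

1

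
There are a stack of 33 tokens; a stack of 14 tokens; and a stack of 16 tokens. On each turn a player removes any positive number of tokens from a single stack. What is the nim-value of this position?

63

Compute the nim-sum pairwise:
33 XOR 14 = 47
47 XOR 16 = 63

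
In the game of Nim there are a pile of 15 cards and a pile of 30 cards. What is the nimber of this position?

Nim-sum: 15 ⊕ 30 = 17.

17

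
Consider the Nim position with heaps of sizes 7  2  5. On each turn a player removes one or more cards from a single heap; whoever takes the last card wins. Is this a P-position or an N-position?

P-position

Write each in binary and XOR column by column:
  111  (7)
  010  (2)
  101  (5)
  ---
  000  (0)
The nim-sum is 0, so this is a P-position: the player to move is in a losing position under optimal play.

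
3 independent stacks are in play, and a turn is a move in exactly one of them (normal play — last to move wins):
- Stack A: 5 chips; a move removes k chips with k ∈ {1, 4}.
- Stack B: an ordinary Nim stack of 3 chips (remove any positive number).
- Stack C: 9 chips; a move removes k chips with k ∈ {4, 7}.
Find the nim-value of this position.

Grundy values for stack A (subtraction set {1, 4}):
k:     0  1  2  3  4  5
g(k):  0  1  0  1  2  0
So g(5) = 0.
Stack B is a plain Nim stack of size 3, so its Grundy value is 3.
For stack C, compute g(0), g(1), … with moves {4, 7}:
g(0) = mex{} = 0
g(1) = mex{} = 0
g(2) = mex{} = 0
g(3) = mex{} = 0
g(4) = mex{0} = 1
g(5) = mex{0} = 1
g(6) = mex{0} = 1
g(7) = mex{0} = 1
g(8) = mex{0,1} = 2
g(9) = mex{0,1} = 2
So g(9) = 2.
By the Sprague-Grundy theorem, the Grundy value of a sum of independent games is the XOR of the component values.
Combined value = 0 XOR 3 XOR 2 = 1.

1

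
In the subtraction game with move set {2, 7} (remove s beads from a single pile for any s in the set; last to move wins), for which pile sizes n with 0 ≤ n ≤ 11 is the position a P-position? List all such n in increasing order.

Compute g(0), g(1), … for moves {2, 7}:
g(0) = mex{} = 0
g(1) = mex{} = 0
g(2) = mex{0} = 1
g(3) = mex{0} = 1
g(4) = mex{1} = 0
g(5) = mex{1} = 0
g(6) = mex{0} = 1
g(7) = mex{0} = 1
g(8) = mex{0,1} = 2
g(9) = mex{1} = 0
g(10) = mex{1,2} = 0
g(11) = mex{0} = 1
The P-positions (g = 0) in 0..11 are 0, 1, 4, 5, 9, 10.

0, 1, 4, 5, 9, 10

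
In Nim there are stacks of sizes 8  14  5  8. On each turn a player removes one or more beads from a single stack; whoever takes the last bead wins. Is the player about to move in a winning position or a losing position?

Winning position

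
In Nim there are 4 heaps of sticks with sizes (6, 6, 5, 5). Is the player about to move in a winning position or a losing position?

Nim-sum: 6 XOR 6 XOR 5 XOR 5 = 0.
The nim-sum is 0, so this is a P-position: the player to move is in a losing position under optimal play.

Losing position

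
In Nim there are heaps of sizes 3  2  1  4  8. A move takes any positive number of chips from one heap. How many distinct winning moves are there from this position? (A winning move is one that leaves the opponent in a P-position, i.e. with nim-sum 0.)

1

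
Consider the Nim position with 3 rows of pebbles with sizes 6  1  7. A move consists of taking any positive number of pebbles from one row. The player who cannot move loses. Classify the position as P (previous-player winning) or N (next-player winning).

P-position

Compute the nim-sum pairwise:
6 ^ 1 = 7
7 ^ 7 = 0
The nim-sum is 0, so this is a P-position: the player to move is in a losing position under optimal play.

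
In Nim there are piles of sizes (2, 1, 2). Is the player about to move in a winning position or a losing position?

Winning position

Compute the nim-sum pairwise:
2 ⊕ 1 = 3
3 ⊕ 2 = 1
The nim-sum is 1 ≠ 0, so this is an N-position: the player to move can win.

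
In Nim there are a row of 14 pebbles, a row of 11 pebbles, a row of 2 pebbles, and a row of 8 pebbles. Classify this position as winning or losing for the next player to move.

Compute the nim-sum pairwise:
14 ⊕ 11 = 5
5 ⊕ 2 = 7
7 ⊕ 8 = 15
The nim-sum is 15 ≠ 0, so this is an N-position: the player to move can win.

Winning position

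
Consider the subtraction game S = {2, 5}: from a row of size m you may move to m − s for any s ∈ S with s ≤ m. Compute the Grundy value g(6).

1

Compute g(0), g(1), … for moves {2, 5}:
k:     0  1  2  3  4  5  6
g(k):  0  0  1  1  0  2  1
So g(6) = 1.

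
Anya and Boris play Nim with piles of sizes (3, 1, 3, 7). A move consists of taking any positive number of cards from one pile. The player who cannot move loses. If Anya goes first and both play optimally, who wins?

In binary:
  011  (3)
  001  (1)
  011  (3)
  111  (7)
  ---
  110  (6)
The nim-sum is 6 ≠ 0, so this is an N-position: the player to move can win; Anya has a winning move.

Anya wins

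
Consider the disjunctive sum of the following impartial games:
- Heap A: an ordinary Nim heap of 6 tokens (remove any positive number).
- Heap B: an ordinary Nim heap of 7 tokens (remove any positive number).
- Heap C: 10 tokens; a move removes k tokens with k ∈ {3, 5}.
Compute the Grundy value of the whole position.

1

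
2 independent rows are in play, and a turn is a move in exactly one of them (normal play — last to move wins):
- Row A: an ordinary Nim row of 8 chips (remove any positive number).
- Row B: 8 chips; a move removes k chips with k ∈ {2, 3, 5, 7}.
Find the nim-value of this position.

12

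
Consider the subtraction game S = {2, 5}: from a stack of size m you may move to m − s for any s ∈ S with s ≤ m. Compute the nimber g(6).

1

Compute g(0), g(1), … for moves {2, 5}:
k:     0  1  2  3  4  5  6
g(k):  0  0  1  1  0  2  1
So g(6) = 1.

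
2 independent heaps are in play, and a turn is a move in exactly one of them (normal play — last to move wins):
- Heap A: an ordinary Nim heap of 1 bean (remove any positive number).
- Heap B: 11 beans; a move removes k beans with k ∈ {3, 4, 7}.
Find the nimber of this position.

1

Heap A is a plain Nim heap of size 1, so its Grundy value is 1.
For heap B, compute g(0), g(1), … with moves {3, 4, 7}:
g(0) = mex{} = 0
g(1) = mex{} = 0
g(2) = mex{} = 0
g(3) = mex{0} = 1
g(4) = mex{0} = 1
g(5) = mex{0} = 1
g(6) = mex{0,1} = 2
g(7) = mex{0,1} = 2
g(8) = mex{0,1} = 2
g(9) = mex{0,1,2} = 3
g(10) = mex{1,2} = 0
g(11) = mex{1,2} = 0
So g(11) = 0.
By the Sprague-Grundy theorem, the Grundy value of a sum of independent games is the XOR of the component values.
Combined value = 1 XOR 0 = 1.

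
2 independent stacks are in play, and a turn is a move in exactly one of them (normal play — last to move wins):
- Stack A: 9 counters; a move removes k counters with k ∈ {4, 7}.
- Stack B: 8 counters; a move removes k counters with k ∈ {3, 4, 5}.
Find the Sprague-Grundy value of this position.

Build the Grundy sequence for stack A with g(k) = mex{g(k−s) : s ∈ {4, 7}, s ≤ k}:
k:     0  1  2  3  4  5  6  7  8  9
g(k):  0  0  0  0  1  1  1  1  2  2
So g(9) = 2.
For stack B, compute g(0), g(1), … with moves {3, 4, 5}:
k:     0  1  2  3  4  5  6  7  8
g(k):  0  0  0  1  1  1  2  2  0
So g(8) = 0.
The value of a disjunctive sum is the nim-sum of the parts.
Combined value = 2 ⊕ 0 = 2.

2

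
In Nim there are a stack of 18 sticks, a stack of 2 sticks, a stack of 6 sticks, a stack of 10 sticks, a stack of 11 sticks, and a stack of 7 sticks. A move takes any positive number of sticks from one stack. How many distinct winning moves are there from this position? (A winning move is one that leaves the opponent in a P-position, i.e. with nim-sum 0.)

Nim-sum: 18 XOR 2 XOR 6 XOR 10 XOR 11 XOR 7 = 16.
The overall nim-sum is X = 16. A stack of size p has a winning move iff p XOR X < p (reduce it to p XOR X).
  18: 18 XOR 16 = 2 < 18 — winning move (to 2).
  2: 2 XOR 16 = 18 ≥ 2 — no move.
  6: 6 XOR 16 = 22 ≥ 6 — no move.
  10: 10 XOR 16 = 26 ≥ 10 — no move.
  11: 11 XOR 16 = 27 ≥ 11 — no move.
  7: 7 XOR 16 = 23 ≥ 7 — no move.
That gives 1 winning move.

1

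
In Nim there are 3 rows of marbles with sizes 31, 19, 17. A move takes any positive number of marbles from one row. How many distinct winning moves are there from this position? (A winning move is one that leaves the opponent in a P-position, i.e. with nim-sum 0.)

3

Nim-sum: 31 ^ 19 ^ 17 = 29.
The overall nim-sum is X = 29. A row of size p has a winning move iff p XOR X < p (reduce it to p XOR X).
  31: 31 XOR 29 = 2 < 31 — winning move (to 2).
  19: 19 XOR 29 = 14 < 19 — winning move (to 14).
  17: 17 XOR 29 = 12 < 17 — winning move (to 12).
That gives 3 winning moves.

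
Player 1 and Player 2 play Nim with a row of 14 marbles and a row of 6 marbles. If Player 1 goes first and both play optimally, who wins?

Player 1 wins

Compute the nim-sum pairwise:
14 ⊕ 6 = 8
The nim-sum is 8 ≠ 0, so this is an N-position: the player to move can win; Player 1 has a winning move.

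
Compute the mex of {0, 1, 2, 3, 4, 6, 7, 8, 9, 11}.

5

The values 0, 1, 2, 3, 4 are all present; 5 is the first non-negative integer missing from the set.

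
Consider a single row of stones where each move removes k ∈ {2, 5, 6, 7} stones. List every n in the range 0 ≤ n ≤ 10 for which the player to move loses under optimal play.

0, 1, 4

Grundy values for subtraction set {2, 5, 6, 7}:
g(0) = mex{} = 0
g(1) = mex{} = 0
g(2) = mex{0} = 1
g(3) = mex{0} = 1
g(4) = mex{1} = 0
g(5) = mex{0,1} = 2
g(6) = mex{0} = 1
g(7) = mex{0,1,2} = 3
g(8) = mex{0,1} = 2
g(9) = mex{0,1,3} = 2
g(10) = mex{0,1,2} = 3
The P-positions (g = 0) in 0..10 are 0, 1, 4.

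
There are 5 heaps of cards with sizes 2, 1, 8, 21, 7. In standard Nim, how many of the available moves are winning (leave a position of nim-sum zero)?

1

In binary:
  00010  (2)
  00001  (1)
  01000  (8)
  10101  (21)
  00111  (7)
  -----
  11001  (25)
The overall nim-sum is X = 25. A heap of size p has a winning move iff p XOR X < p (reduce it to p XOR X).
  2: 2 XOR 25 = 27 ≥ 2 — no move.
  1: 1 XOR 25 = 24 ≥ 1 — no move.
  8: 8 XOR 25 = 17 ≥ 8 — no move.
  21: 21 XOR 25 = 12 < 21 — winning move (to 12).
  7: 7 XOR 25 = 30 ≥ 7 — no move.
That gives 1 winning move.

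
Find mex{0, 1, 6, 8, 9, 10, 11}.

The values 0, 1 are all present; 2 is the first non-negative integer missing from the set.

2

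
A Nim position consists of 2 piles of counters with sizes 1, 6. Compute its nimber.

7

Nim-sum: 1 XOR 6 = 7.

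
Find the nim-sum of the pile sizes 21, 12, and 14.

23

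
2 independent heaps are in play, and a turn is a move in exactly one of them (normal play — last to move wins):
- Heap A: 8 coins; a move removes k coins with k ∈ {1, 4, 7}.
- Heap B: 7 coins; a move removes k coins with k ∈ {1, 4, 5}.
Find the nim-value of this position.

3

Build the Grundy sequence for heap A with g(k) = mex{g(k−s) : s ∈ {1, 4, 7}, s ≤ k}:
g(0) = mex{} = 0
g(1) = mex{0} = 1
g(2) = mex{1} = 0
g(3) = mex{0} = 1
g(4) = mex{0,1} = 2
g(5) = mex{1,2} = 0
g(6) = mex{0} = 1
g(7) = mex{0,1} = 2
g(8) = mex{1,2} = 0
So g(8) = 0.
Grundy values for heap B (subtraction set {1, 4, 5}):
k:     0  1  2  3  4  5  6  7
g(k):  0  1  0  1  2  3  2  3
So g(7) = 3.
The value of a disjunctive sum is the nim-sum of the parts.
Combined value = 0 ⊕ 3 = 3.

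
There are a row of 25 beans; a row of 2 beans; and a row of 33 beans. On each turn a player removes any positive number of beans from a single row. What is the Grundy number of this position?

Nim-sum: 25 ⊕ 2 ⊕ 33 = 58.

58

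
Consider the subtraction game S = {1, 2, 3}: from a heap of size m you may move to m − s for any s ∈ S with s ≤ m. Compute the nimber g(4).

0

Grundy values for subtraction set {1, 2, 3}:
g(0) = mex{} = 0
g(1) = mex{0} = 1
g(2) = mex{0,1} = 2
g(3) = mex{0,1,2} = 3
g(4) = mex{1,2,3} = 0
So g(4) = 0.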